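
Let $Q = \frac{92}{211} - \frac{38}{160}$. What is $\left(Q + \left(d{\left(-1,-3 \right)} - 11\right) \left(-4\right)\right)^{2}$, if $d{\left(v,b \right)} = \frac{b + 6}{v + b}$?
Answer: $\frac{634748417521}{284934400} \approx 2227.7$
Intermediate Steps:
$d{\left(v,b \right)} = \frac{6 + b}{b + v}$
$Q = \frac{3351}{16880}$ ($Q = 92 \cdot \frac{1}{211} - \frac{19}{80} = \frac{92}{211} - \frac{19}{80} = \frac{3351}{16880} \approx 0.19852$)
$\left(Q + \left(d{\left(-1,-3 \right)} - 11\right) \left(-4\right)\right)^{2} = \left(\frac{3351}{16880} + \left(\frac{6 - 3}{-3 - 1} - 11\right) \left(-4\right)\right)^{2} = \left(\frac{3351}{16880} + \left(\frac{1}{-4} \cdot 3 - 11\right) \left(-4\right)\right)^{2} = \left(\frac{3351}{16880} + \left(\left(- \frac{1}{4}\right) 3 - 11\right) \left(-4\right)\right)^{2} = \left(\frac{3351}{16880} + \left(- \frac{3}{4} - 11\right) \left(-4\right)\right)^{2} = \left(\frac{3351}{16880} - -47\right)^{2} = \left(\frac{3351}{16880} + 47\right)^{2} = \left(\frac{796711}{16880}\right)^{2} = \frac{634748417521}{284934400}$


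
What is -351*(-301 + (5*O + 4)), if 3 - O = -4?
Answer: 91962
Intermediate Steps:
O = 7 (O = 3 - 1*(-4) = 3 + 4 = 7)
-351*(-301 + (5*O + 4)) = -351*(-301 + (5*7 + 4)) = -351*(-301 + (35 + 4)) = -351*(-301 + 39) = -351*(-262) = 91962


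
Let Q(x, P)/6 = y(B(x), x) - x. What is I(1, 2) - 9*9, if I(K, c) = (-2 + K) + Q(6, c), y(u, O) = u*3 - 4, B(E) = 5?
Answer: -52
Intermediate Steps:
y(u, O) = -4 + 3*u (y(u, O) = 3*u - 4 = -4 + 3*u)
Q(x, P) = 66 - 6*x (Q(x, P) = 6*((-4 + 3*5) - x) = 6*((-4 + 15) - x) = 6*(11 - x) = 66 - 6*x)
I(K, c) = 28 + K (I(K, c) = (-2 + K) + (66 - 6*6) = (-2 + K) + (66 - 36) = (-2 + K) + 30 = 28 + K)
I(1, 2) - 9*9 = (28 + 1) - 9*9 = 29 - 81 = -52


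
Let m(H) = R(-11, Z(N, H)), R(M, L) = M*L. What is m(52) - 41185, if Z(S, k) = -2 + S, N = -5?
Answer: -41108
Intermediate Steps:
R(M, L) = L*M
m(H) = 77 (m(H) = (-2 - 5)*(-11) = -7*(-11) = 77)
m(52) - 41185 = 77 - 41185 = -41108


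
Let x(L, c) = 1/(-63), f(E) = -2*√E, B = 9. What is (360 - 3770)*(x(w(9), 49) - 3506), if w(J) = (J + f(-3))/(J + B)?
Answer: 753197390/63 ≈ 1.1956e+7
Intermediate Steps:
w(J) = (J - 2*I*√3)/(9 + J) (w(J) = (J - 2*I*√3)/(J + 9) = (J - 2*I*√3)/(9 + J))
x(L, c) = -1/63
(360 - 3770)*(x(w(9), 49) - 3506) = (360 - 3770)*(-1/63 - 3506) = -3410*(-220879/63) = 753197390/63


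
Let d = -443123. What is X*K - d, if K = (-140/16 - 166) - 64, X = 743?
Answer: 1062927/4 ≈ 2.6573e+5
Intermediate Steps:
K = -955/4 (K = (-140*1/16 - 166) - 64 = (-35/4 - 166) - 64 = -699/4 - 64 = -955/4 ≈ -238.75)
X*K - d = 743*(-955/4) - 1*(-443123) = -709565/4 + 443123 = 1062927/4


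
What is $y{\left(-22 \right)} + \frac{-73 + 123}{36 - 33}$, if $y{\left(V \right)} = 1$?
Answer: $\frac{53}{3} \approx 17.667$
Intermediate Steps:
$y{\left(-22 \right)} + \frac{-73 + 123}{36 - 33} = 1 + \frac{-73 + 123}{36 - 33} = 1 + \frac{50}{3} = \frac{53}{3}$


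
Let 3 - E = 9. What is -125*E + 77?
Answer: 827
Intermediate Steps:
E = -6 (E = 3 - 1*9 = 3 - 9 = -6)
-125*E + 77 = -125*(-6) + 77 = 750 + 77 = 827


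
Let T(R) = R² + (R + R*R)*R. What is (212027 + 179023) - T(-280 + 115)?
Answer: 4828725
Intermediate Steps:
T(R) = R² + R*(R + R²) (T(R) = R² + (R + R²)*R = R² + R*(R + R²))
(212027 + 179023) - T(-280 + 115) = (212027 + 179023) - (-280 + 115)²*(2 + (-280 + 115)) = 391050 - (-165)²*(2 - 165) = 391050 - 27225*(-163) = 391050 - 1*(-4437675) = 391050 + 4437675 = 4828725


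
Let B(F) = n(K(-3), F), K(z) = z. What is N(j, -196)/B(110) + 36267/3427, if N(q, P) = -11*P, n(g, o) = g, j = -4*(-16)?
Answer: -7279811/10281 ≈ -708.08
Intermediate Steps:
j = 64
B(F) = -3
N(j, -196)/B(110) + 36267/3427 = -11*(-196)/(-3) + 36267/3427 = 2156*(-1/3) + 36267*(1/3427) = -2156/3 + 36267/3427 = -7279811/10281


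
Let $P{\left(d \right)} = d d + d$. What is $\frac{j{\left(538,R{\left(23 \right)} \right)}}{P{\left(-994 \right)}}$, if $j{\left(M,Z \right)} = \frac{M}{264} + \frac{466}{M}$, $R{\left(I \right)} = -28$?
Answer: $\frac{14731}{5006841048} \approx 2.9422 \cdot 10^{-6}$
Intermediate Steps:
$P{\left(d \right)} = d + d^{2}$ ($P{\left(d \right)} = d^{2} + d = d + d^{2}$)
$j{\left(M,Z \right)} = \frac{466}{M} + \frac{M}{264}$ ($j{\left(M,Z \right)} = M \frac{1}{264} + \frac{466}{M} = \frac{M}{264} + \frac{466}{M} = \frac{466}{M} + \frac{M}{264}$)
$\frac{j{\left(538,R{\left(23 \right)} \right)}}{P{\left(-994 \right)}} = \frac{\frac{466}{538} + \frac{1}{264} \cdot 538}{\left(-994\right) \left(1 - 994\right)} = \frac{466 \cdot \frac{1}{538} + \frac{269}{132}}{\left(-994\right) \left(-993\right)} = \frac{\frac{233}{269} + \frac{269}{132}}{987042} = \frac{103117}{35508} \cdot \frac{1}{987042} = \frac{14731}{5006841048}$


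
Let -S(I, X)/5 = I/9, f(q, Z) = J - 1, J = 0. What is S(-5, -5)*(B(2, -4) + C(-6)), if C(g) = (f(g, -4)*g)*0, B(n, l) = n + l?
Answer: -50/9 ≈ -5.5556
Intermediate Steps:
B(n, l) = l + n
f(q, Z) = -1 (f(q, Z) = 0 - 1 = -1)
C(g) = 0 (C(g) = -g*0 = 0)
S(I, X) = -5*I/9
S(-5, -5)*(B(2, -4) + C(-6)) = (-5/9*(-5))*((-4 + 2) + 0) = 25*(-2 + 0)/9 = (25/9)*(-2) = -50/9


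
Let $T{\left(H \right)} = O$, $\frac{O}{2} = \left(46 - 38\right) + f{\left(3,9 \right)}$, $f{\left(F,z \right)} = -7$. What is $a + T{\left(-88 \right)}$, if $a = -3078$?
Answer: $-3076$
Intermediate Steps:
$O = 2$ ($O = 2 \left(\left(46 - 38\right) - 7\right) = 2 \left(8 - 7\right) = 2 \cdot 1 = 2$)
$T{\left(H \right)} = 2$
$a + T{\left(-88 \right)} = -3078 + 2 = -3076$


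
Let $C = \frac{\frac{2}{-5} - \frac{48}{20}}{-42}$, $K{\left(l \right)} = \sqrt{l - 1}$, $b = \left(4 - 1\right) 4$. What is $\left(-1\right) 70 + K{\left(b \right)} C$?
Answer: $-70 + \frac{\sqrt{11}}{15} \approx -69.779$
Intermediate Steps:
$b = 12$ ($b = 3 \cdot 4 = 12$)
$K{\left(l \right)} = \sqrt{-1 + l}$
$C = \frac{1}{15}$ ($C = \left(2 \left(- \frac{1}{5}\right) - \frac{12}{5}\right) \left(- \frac{1}{42}\right) = \left(- \frac{2}{5} - \frac{12}{5}\right) \left(- \frac{1}{42}\right) = \left(- \frac{14}{5}\right) \left(- \frac{1}{42}\right) = \frac{1}{15} \approx 0.066667$)
$\left(-1\right) 70 + K{\left(b \right)} C = \left(-1\right) 70 + \sqrt{-1 + 12} \cdot \frac{1}{15} = -70 + \sqrt{11} \cdot \frac{1}{15} = -70 + \frac{\sqrt{11}}{15}$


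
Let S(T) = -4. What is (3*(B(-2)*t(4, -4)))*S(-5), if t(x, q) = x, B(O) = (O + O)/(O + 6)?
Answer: 48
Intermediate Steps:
B(O) = 2*O/(6 + O) (B(O) = (2*O)/(6 + O) = 2*O/(6 + O))
(3*(B(-2)*t(4, -4)))*S(-5) = (3*((2*(-2)/(6 - 2))*4))*(-4) = (3*((2*(-2)/4)*4))*(-4) = (3*((2*(-2)*(¼))*4))*(-4) = (3*(-1*4))*(-4) = (3*(-4))*(-4) = -12*(-4) = 48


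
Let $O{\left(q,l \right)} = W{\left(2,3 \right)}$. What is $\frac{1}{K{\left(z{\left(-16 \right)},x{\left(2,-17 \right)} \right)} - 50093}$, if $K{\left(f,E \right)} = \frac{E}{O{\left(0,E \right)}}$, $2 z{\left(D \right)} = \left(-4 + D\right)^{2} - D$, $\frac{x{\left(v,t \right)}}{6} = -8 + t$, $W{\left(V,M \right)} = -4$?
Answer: $- \frac{2}{100111} \approx -1.9978 \cdot 10^{-5}$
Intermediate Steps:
$x{\left(v,t \right)} = -48 + 6 t$ ($x{\left(v,t \right)} = 6 \left(-8 + t\right) = -48 + 6 t$)
$O{\left(q,l \right)} = -4$
$z{\left(D \right)} = \frac{\left(-4 + D\right)^{2}}{2} - \frac{D}{2}$ ($z{\left(D \right)} = \frac{\left(-4 + D\right)^{2} - D}{2} = \frac{\left(-4 + D\right)^{2}}{2} - \frac{D}{2}$)
$K{\left(f,E \right)} = - \frac{E}{4}$ ($K{\left(f,E \right)} = \frac{E}{-4} = E \left(- \frac{1}{4}\right) = - \frac{E}{4}$)
$\frac{1}{K{\left(z{\left(-16 \right)},x{\left(2,-17 \right)} \right)} - 50093} = \frac{1}{- \frac{-48 + 6 \left(-17\right)}{4} - 50093} = \frac{1}{- \frac{-48 - 102}{4} - 50093} = \frac{1}{\left(- \frac{1}{4}\right) \left(-150\right) - 50093} = \frac{1}{\frac{75}{2} - 50093} = \frac{1}{- \frac{100111}{2}} = - \frac{2}{100111}$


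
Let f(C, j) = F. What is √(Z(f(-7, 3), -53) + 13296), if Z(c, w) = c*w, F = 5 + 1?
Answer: 3*√1442 ≈ 113.92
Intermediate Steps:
F = 6
f(C, j) = 6
√(Z(f(-7, 3), -53) + 13296) = √(6*(-53) + 13296) = √(-318 + 13296) = √12978 = 3*√1442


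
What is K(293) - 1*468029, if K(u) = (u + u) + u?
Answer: -467150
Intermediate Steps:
K(u) = 3*u (K(u) = 2*u + u = 3*u)
K(293) - 1*468029 = 3*293 - 1*468029 = 879 - 468029 = -467150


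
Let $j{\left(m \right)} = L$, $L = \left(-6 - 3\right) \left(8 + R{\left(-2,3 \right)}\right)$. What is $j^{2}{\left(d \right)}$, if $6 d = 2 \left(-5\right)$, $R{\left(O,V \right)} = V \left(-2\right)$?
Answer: $324$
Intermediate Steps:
$R{\left(O,V \right)} = - 2 V$
$L = -18$ ($L = \left(-6 - 3\right) \left(8 - 6\right) = - 9 \left(8 - 6\right) = \left(-9\right) 2 = -18$)
$d = - \frac{5}{3}$ ($d = \frac{2 \left(-5\right)}{6} = \frac{1}{6} \left(-10\right) = - \frac{5}{3} \approx -1.6667$)
$j{\left(m \right)} = -18$
$j^{2}{\left(d \right)} = \left(-18\right)^{2} = 324$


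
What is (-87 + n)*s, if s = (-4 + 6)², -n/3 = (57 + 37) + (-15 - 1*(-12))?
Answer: -1440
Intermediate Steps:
n = -273 (n = -3*((57 + 37) + (-15 - 1*(-12))) = -3*(94 + (-15 + 12)) = -3*(94 - 3) = -3*91 = -273)
s = 4 (s = 2² = 4)
(-87 + n)*s = (-87 - 273)*4 = -360*4 = -1440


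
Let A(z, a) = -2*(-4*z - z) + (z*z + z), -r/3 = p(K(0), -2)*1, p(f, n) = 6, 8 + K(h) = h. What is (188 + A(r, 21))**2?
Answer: 98596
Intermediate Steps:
K(h) = -8 + h
r = -18 ≈ -18.000
A(z, a) = z**2 + 11*z (A(z, a) = -(-10)*z + (z**2 + z) = 10*z + (z + z**2) = z**2 + 11*z)
(188 + A(r, 21))**2 = (188 - 18*(11 - 18))**2 = (188 - 18*(-7))**2 = (188 + 126)**2 = 314**2 = 98596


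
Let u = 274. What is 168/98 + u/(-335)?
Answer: 2102/2345 ≈ 0.89638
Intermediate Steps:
168/98 + u/(-335) = 168/98 + 274/(-335) = 168*(1/98) + 274*(-1/335) = 12/7 - 274/335 = 2102/2345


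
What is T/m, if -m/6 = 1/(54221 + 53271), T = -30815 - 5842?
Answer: 656722374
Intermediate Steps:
T = -36657
m = -3/53746 (m = -6/(54221 + 53271) = -6/107492 = -6*1/107492 = -3/53746 ≈ -5.5818e-5)
T/m = -36657/(-3/53746) = -36657*(-53746/3) = 656722374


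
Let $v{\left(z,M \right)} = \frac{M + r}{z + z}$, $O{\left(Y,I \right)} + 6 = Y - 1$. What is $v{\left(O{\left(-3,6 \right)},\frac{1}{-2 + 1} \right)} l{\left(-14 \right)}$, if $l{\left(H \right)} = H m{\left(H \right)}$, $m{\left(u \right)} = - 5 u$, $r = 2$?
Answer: $49$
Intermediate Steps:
$O{\left(Y,I \right)} = -7 + Y$ ($O{\left(Y,I \right)} = -6 + \left(Y - 1\right) = -6 + \left(-1 + Y\right) = -7 + Y$)
$v{\left(z,M \right)} = \frac{2 + M}{2 z}$ ($v{\left(z,M \right)} = \frac{M + 2}{z + z} = \frac{2 + M}{2 z}$)
$l{\left(H \right)} = - 5 H^{2}$ ($l{\left(H \right)} = H \left(- 5 H\right) = - 5 H^{2}$)
$v{\left(O{\left(-3,6 \right)},\frac{1}{-2 + 1} \right)} l{\left(-14 \right)} = \frac{2 + \frac{1}{-2 + 1}}{2 \left(-7 - 3\right)} \left(- 5 \left(-14\right)^{2}\right) = \frac{2 + \frac{1}{-1}}{2 \left(-10\right)} \left(\left(-5\right) 196\right) = \frac{1}{2} \left(- \frac{1}{10}\right) \left(2 - 1\right) \left(-980\right) = \frac{1}{2} \left(- \frac{1}{10}\right) 1 \left(-980\right) = \left(- \frac{1}{20}\right) \left(-980\right) = 49$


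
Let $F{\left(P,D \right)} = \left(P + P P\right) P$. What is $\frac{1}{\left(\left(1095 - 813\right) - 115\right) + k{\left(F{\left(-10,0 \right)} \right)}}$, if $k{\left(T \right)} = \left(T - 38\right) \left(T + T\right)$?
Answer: $\frac{1}{1688567} \approx 5.9222 \cdot 10^{-7}$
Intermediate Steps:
$F{\left(P,D \right)} = P \left(P + P^{2}\right)$ ($F{\left(P,D \right)} = \left(P + P^{2}\right) P = P \left(P + P^{2}\right)$)
$k{\left(T \right)} = 2 T \left(-38 + T\right)$ ($k{\left(T \right)} = \left(-38 + T\right) 2 T = 2 T \left(-38 + T\right)$)
$\frac{1}{\left(\left(1095 - 813\right) - 115\right) + k{\left(F{\left(-10,0 \right)} \right)}} = \frac{1}{\left(\left(1095 - 813\right) - 115\right) + 2 \left(-10\right)^{2} \left(1 - 10\right) \left(-38 + \left(-10\right)^{2} \left(1 - 10\right)\right)} = \frac{1}{\left(282 - 115\right) + 2 \cdot 100 \left(-9\right) \left(-38 + 100 \left(-9\right)\right)} = \frac{1}{167 + 2 \left(-900\right) \left(-38 - 900\right)} = \frac{1}{167 + 2 \left(-900\right) \left(-938\right)} = \frac{1}{167 + 1688400} = \frac{1}{1688567}$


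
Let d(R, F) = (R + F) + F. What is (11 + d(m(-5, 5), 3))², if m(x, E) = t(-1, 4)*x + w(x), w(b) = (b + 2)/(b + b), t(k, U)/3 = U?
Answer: 182329/100 ≈ 1823.3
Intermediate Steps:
t(k, U) = 3*U
w(b) = (2 + b)/(2*b) (w(b) = (2 + b)/((2*b)) = (2 + b)*(1/(2*b)) = (2 + b)/(2*b))
m(x, E) = 12*x + (2 + x)/(2*x) (m(x, E) = (3*4)*x + (2 + x)/(2*x) = 12*x + (2 + x)/(2*x))
d(R, F) = R + 2*F (d(R, F) = (F + R) + F = R + 2*F)
(11 + d(m(-5, 5), 3))² = (11 + ((½ + 1/(-5) + 12*(-5)) + 2*3))² = (11 + ((½ - ⅕ - 60) + 6))² = (11 + (-597/10 + 6))² = (11 - 537/10)² = (-427/10)² = 182329/100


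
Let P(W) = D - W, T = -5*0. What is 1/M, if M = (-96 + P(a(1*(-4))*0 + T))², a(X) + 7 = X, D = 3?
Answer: 1/8649 ≈ 0.00011562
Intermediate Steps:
T = 0
a(X) = -7 + X
P(W) = 3 - W
M = 8649 (M = (-96 + (3 - ((-7 + 1*(-4))*0 + 0)))² = (-96 + (3 - ((-7 - 4)*0 + 0)))² = (-96 + (3 - (-11*0 + 0)))² = (-96 + (3 - (0 + 0)))² = (-96 + (3 - 1*0))² = (-96 + (3 + 0))² = (-96 + 3)² = (-93)² = 8649)
1/M = 1/8649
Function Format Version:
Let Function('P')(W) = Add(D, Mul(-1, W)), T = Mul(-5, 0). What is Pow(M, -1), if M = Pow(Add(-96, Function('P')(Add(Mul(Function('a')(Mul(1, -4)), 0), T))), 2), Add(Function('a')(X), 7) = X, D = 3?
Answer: Rational(1, 8649) ≈ 0.00011562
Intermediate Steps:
T = 0
Function('a')(X) = Add(-7, X)
Function('P')(W) = Add(3, Mul(-1, W))
M = 8649 (M = Pow(Add(-96, Add(3, Mul(-1, Add(Mul(Add(-7, Mul(1, -4)), 0), 0)))), 2) = Pow(Add(-96, Add(3, Mul(-1, Add(Mul(Add(-7, -4), 0), 0)))), 2) = Pow(Add(-96, Add(3, Mul(-1, Add(Mul(-11, 0), 0)))), 2) = Pow(Add(-96, Add(3, Mul(-1, Add(0, 0)))), 2) = Pow(Add(-96, Add(3, Mul(-1, 0))), 2) = Pow(Add(-96, Add(3, 0)), 2) = Pow(Add(-96, 3), 2) = Pow(-93, 2) = 8649)
Pow(M, -1) = Pow(8649, -1) = Rational(1, 8649)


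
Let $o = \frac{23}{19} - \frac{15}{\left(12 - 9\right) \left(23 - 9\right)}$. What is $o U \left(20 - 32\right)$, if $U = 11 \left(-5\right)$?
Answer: $\frac{74910}{133} \approx 563.23$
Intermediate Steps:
$U = -55$
$o = \frac{227}{266}$ ($o = 23 \cdot \frac{1}{19} - \frac{15}{3 \cdot 14} = \frac{23}{19} - \frac{15}{42} = \frac{23}{19} - \frac{5}{14} = \frac{227}{266} \approx 0.85338$)
$o U \left(20 - 32\right) = \frac{227}{266} \left(-55\right) \left(20 - 32\right) = - \frac{12485 \left(20 - 32\right)}{266} = \left(- \frac{12485}{266}\right) \left(-12\right) = \frac{74910}{133}$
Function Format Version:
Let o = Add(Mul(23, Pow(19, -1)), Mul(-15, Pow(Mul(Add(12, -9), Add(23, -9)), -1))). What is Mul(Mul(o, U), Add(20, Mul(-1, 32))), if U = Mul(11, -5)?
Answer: Rational(74910, 133) ≈ 563.23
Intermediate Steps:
U = -55
o = Rational(227, 266) (o = Add(Mul(23, Rational(1, 19)), Mul(-15, Pow(Mul(3, 14), -1))) = Add(Rational(23, 19), Mul(-15, Pow(42, -1))) = Add(Rational(23, 19), Mul(-15, Rational(1, 42))) = Add(Rational(23, 19), Rational(-5, 14)) = Rational(227, 266) ≈ 0.85338)
Mul(Mul(o, U), Add(20, Mul(-1, 32))) = Mul(Mul(Rational(227, 266), -55), Add(20, Mul(-1, 32))) = Mul(Rational(-12485, 266), Add(20, -32)) = Mul(Rational(-12485, 266), -12) = Rational(74910, 133)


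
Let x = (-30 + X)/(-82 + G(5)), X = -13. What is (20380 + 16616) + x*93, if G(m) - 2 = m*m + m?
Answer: 1853799/50 ≈ 37076.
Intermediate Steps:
G(m) = 2 + m + m² (G(m) = 2 + (m*m + m) = 2 + (m² + m) = 2 + (m + m²) = 2 + m + m²)
x = 43/50 (x = (-30 - 13)/(-82 + (2 + 5 + 5²)) = -43/(-82 + (2 + 5 + 25)) = -43/(-82 + 32) = -43/(-50) = -43*(-1/50) = 43/50 ≈ 0.86000)
(20380 + 16616) + x*93 = (20380 + 16616) + (43/50)*93 = 36996 + 3999/50 = 1853799/50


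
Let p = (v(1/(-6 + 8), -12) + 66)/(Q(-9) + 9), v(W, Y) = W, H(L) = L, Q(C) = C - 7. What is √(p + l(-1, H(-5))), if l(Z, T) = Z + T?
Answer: I*√62/2 ≈ 3.937*I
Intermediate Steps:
Q(C) = -7 + C
l(Z, T) = T + Z
p = -19/2 (p = (1/(-6 + 8) + 66)/((-7 - 9) + 9) = (1/2 + 66)/(-16 + 9) = (½ + 66)/(-7) = (133/2)*(-⅐) = -19/2 ≈ -9.5000)
√(p + l(-1, H(-5))) = √(-19/2 + (-5 - 1)) = √(-19/2 - 6) = √(-31/2) = I*√62/2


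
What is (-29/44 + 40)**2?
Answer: 2996361/1936 ≈ 1547.7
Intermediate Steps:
(-29/44 + 40)**2 = (1731/44)**2 = 2996361/1936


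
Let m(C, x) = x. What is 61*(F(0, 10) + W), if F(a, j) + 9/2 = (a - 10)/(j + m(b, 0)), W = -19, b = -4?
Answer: -2989/2 ≈ -1494.5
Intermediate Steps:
F(a, j) = -9/2 + (-10 + a)/j (F(a, j) = -9/2 + (a - 10)/(j + 0) = -9/2 + (-10 + a)/j)
61*(F(0, 10) + W) = 61*((-10 + 0 - 9/2*10)/10 - 19) = 61*((-10 + 0 - 45)/10 - 19) = 61*((⅒)*(-55) - 19) = 61*(-11/2 - 19) = 61*(-49/2) = -2989/2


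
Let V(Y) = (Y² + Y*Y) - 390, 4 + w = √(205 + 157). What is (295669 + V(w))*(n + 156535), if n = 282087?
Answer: 129847463770 - 7017952*√362 ≈ 1.2971e+11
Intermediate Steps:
w = -4 + √362 (w = -4 + √(205 + 157) = -4 + √362 ≈ 15.026)
V(Y) = -390 + 2*Y² (V(Y) = (Y² + Y²) - 390 = 2*Y² - 390 = -390 + 2*Y²)
(295669 + V(w))*(n + 156535) = (295669 + (-390 + 2*(-4 + √362)²))*(282087 + 156535) = (295279 + 2*(-4 + √362)²)*438622 = 129515865538 + 877244*(-4 + √362)²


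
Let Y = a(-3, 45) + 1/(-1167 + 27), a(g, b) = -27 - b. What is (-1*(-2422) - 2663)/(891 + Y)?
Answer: -274740/933659 ≈ -0.29426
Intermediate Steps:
Y = -82081/1140 (Y = (-27 - 1*45) + 1/(-1167 + 27) = (-27 - 45) + 1/(-1140) = -72 - 1/1140 = -82081/1140 ≈ -72.001)
(-1*(-2422) - 2663)/(891 + Y) = (-1*(-2422) - 2663)/(891 - 82081/1140) = (2422 - 2663)/(933659/1140) = -241*1140/933659 = -274740/933659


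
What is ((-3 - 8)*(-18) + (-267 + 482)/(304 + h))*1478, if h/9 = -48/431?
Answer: 19176962059/65296 ≈ 2.9369e+5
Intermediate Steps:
h = -432/431 (h = 9*(-48/431) = -432/431 ≈ -1.0023)
((-3 - 8)*(-18) + (-267 + 482)/(304 + h))*1478 = ((-3 - 8)*(-18) + (-267 + 482)/(304 - 432/431))*1478 = (-11*(-18) + 215/(130592/431))*1478 = (198 + 215*(431/130592))*1478 = (198 + 92665/130592)*1478 = (25949881/130592)*1478 = 19176962059/65296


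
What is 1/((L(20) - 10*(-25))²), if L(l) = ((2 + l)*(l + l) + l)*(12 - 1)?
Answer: 1/103022500 ≈ 9.7066e-9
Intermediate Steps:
L(l) = 11*l + 22*l*(2 + l) (L(l) = ((2 + l)*(2*l) + l)*11 = (2*l*(2 + l) + l)*11 = (l + 2*l*(2 + l))*11 = 11*l + 22*l*(2 + l))
1/((L(20) - 10*(-25))²) = 1/((11*20*(5 + 2*20) - 10*(-25))²) = 1/((11*20*(5 + 40) + 250)²) = 1/((11*20*45 + 250)²) = 1/((9900 + 250)²) = 1/(10150²) = 1/103022500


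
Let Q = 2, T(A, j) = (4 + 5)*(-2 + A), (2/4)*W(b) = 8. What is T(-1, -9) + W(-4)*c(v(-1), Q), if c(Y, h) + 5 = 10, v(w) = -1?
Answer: 53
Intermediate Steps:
W(b) = 16 (W(b) = 2*8 = 16)
T(A, j) = -18 + 9*A (T(A, j) = 9*(-2 + A) = -18 + 9*A)
c(Y, h) = 5 (c(Y, h) = -5 + 10 = 5)
T(-1, -9) + W(-4)*c(v(-1), Q) = (-18 + 9*(-1)) + 16*5 = (-18 - 9) + 80 = -27 + 80 = 53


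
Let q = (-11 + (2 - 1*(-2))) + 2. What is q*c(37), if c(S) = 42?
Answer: -210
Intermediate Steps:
q = -5 (q = (-11 + (2 + 2)) + 2 = (-11 + 4) + 2 = -7 + 2 = -5)
q*c(37) = -5*42 = -210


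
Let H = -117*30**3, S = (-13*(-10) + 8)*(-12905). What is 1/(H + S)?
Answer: -1/4939890 ≈ -2.0243e-7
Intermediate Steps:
S = -1780890 (S = (130 + 8)*(-12905) = 138*(-12905) = -1780890)
H = -3159000 (H = -117*27000 = -3159000)
1/(H + S) = 1/(-3159000 - 1780890) = 1/(-4939890) = -1/4939890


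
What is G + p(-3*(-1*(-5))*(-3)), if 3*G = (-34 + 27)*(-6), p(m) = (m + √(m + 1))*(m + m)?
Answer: 4064 + 90*√46 ≈ 4674.4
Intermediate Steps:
p(m) = 2*m*(m + √(1 + m)) (p(m) = (m + √(1 + m))*(2*m) = 2*m*(m + √(1 + m)))
G = 14 (G = ((-34 + 27)*(-6))/3 = (-7*(-6))/3 = (⅓)*42 = 14)
G + p(-3*(-1*(-5))*(-3)) = 14 + 2*(-3*(-1*(-5))*(-3))*(-3*(-1*(-5))*(-3) + √(1 - 3*(-1*(-5))*(-3))) = 14 + 2*(-15*(-3))*(-15*(-3) + √(1 - 15*(-3))) = 14 + 2*(-3*(-15))*(-3*(-15) + √(1 - 3*(-15))) = 14 + 2*45*(45 + √(1 + 45)) = 14 + 2*45*(45 + √46) = 14 + (4050 + 90*√46) = 4064 + 90*√46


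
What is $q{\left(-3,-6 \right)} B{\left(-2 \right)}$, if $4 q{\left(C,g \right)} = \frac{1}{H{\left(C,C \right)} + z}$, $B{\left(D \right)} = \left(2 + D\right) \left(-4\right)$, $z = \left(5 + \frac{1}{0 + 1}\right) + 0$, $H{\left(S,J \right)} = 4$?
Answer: $0$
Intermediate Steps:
$z = 6$ ($z = \left(5 + 1^{-1}\right) + 0 = \left(5 + 1\right) + 0 = 6 + 0 = 6$)
$B{\left(D \right)} = -8 - 4 D$
$q{\left(C,g \right)} = \frac{1}{40}$ ($q{\left(C,g \right)} = \frac{1}{4 \left(4 + 6\right)} = \frac{1}{4 \cdot 10} = \frac{1}{4} \cdot \frac{1}{10} = \frac{1}{40}$)
$q{\left(-3,-6 \right)} B{\left(-2 \right)} = \frac{-8 - -8}{40} = \frac{-8 + 8}{40} = \frac{1}{40} \cdot 0 = 0$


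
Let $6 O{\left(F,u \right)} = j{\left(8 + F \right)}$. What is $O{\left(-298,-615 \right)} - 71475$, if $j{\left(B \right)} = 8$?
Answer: $- \frac{214421}{3} \approx -71474.0$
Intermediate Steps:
$O{\left(F,u \right)} = \frac{4}{3}$ ($O{\left(F,u \right)} = \frac{1}{6} \cdot 8 = \frac{4}{3}$)
$O{\left(-298,-615 \right)} - 71475 = \frac{4}{3} - 71475 = - \frac{214421}{3}$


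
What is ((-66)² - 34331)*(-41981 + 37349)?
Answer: 138844200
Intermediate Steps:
((-66)² - 34331)*(-41981 + 37349) = (4356 - 34331)*(-4632) = -29975*(-4632) = 138844200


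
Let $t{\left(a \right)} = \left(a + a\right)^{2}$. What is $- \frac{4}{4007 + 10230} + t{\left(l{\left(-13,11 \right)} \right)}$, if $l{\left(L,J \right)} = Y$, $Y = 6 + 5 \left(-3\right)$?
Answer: $\frac{4612784}{14237} \approx 324.0$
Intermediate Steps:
$Y = -9$ ($Y = 6 - 15 = -9$)
$l{\left(L,J \right)} = -9$
$t{\left(a \right)} = 4 a^{2}$ ($t{\left(a \right)} = \left(2 a\right)^{2} = 4 a^{2}$)
$- \frac{4}{4007 + 10230} + t{\left(l{\left(-13,11 \right)} \right)} = - \frac{4}{4007 + 10230} + 4 \left(-9\right)^{2} = - \frac{4}{14237} + 4 \cdot 81 = \left(-4\right) \frac{1}{14237} + 324 = - \frac{4}{14237} + 324 = \frac{4612784}{14237}$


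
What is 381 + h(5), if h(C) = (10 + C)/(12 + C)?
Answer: 6492/17 ≈ 381.88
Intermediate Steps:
h(C) = (10 + C)/(12 + C)
381 + h(5) = 381 + (10 + 5)/(12 + 5) = 381 + 15/17 = 6492/17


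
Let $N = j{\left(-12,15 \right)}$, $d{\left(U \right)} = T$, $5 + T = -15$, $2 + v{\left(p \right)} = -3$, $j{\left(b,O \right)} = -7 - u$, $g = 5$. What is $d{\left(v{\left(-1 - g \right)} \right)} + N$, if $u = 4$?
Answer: $-31$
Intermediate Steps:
$j{\left(b,O \right)} = -11$ ($j{\left(b,O \right)} = -7 - 4 = -11$)
$v{\left(p \right)} = -5$ ($v{\left(p \right)} = -2 - 3 = -5$)
$T = -20$ ($T = -5 - 15 = -20$)
$d{\left(U \right)} = -20$
$N = -11$
$d{\left(v{\left(-1 - g \right)} \right)} + N = -20 - 11 = -31$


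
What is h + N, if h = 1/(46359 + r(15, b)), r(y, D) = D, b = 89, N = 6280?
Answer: 291693441/46448 ≈ 6280.0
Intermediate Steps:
h = 1/46448 (h = 1/(46359 + 89) = 1/46448 ≈ 2.1529e-5)
h + N = 1/46448 + 6280 = 291693441/46448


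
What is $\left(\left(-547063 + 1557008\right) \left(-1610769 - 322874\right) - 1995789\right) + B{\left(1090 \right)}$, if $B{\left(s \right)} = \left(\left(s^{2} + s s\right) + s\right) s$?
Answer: $-1950283829324$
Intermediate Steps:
$B{\left(s \right)} = s \left(s + 2 s^{2}\right)$ ($B{\left(s \right)} = \left(\left(s^{2} + s^{2}\right) + s\right) s = \left(2 s^{2} + s\right) s = \left(s + 2 s^{2}\right) s = s \left(s + 2 s^{2}\right)$)
$\left(\left(-547063 + 1557008\right) \left(-1610769 - 322874\right) - 1995789\right) + B{\left(1090 \right)} = \left(\left(-547063 + 1557008\right) \left(-1610769 - 322874\right) - 1995789\right) + 1090^{2} \left(1 + 2 \cdot 1090\right) = \left(1009945 \left(-1933643\right) - 1995789\right) + 1188100 \left(1 + 2180\right) = \left(-1952873079635 - 1995789\right) + 1188100 \cdot 2181 = -1952875075424 + 2591246100 = -1950283829324$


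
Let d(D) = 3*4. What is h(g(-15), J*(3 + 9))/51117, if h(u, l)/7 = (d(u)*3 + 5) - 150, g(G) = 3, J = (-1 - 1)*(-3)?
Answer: -763/51117 ≈ -0.014927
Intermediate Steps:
d(D) = 12
J = 6 (J = -2*(-3) = 6)
h(u, l) = -763 (h(u, l) = 7*((12*3 + 5) - 150) = 7*((36 + 5) - 150) = 7*(41 - 150) = 7*(-109) = -763)
h(g(-15), J*(3 + 9))/51117 = -763/51117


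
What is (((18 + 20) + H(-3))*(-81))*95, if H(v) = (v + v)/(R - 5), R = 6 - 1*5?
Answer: -607905/2 ≈ -3.0395e+5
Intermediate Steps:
R = 1 (R = 6 - 5 = 1)
H(v) = -v/2 (H(v) = (v + v)/(1 - 5) = (2*v)/(-4) = (2*v)*(-1/4) = -v/2)
(((18 + 20) + H(-3))*(-81))*95 = (((18 + 20) - 1/2*(-3))*(-81))*95 = ((38 + 3/2)*(-81))*95 = ((79/2)*(-81))*95 = -6399/2*95 = -607905/2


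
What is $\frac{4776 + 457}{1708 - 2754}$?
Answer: $- \frac{5233}{1046} \approx -5.0029$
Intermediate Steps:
$\frac{4776 + 457}{1708 - 2754} = \frac{5233}{-1046} = 5233 \left(- \frac{1}{1046}\right) = - \frac{5233}{1046}$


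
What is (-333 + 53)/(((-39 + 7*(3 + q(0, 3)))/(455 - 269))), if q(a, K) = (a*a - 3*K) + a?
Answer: 17360/27 ≈ 642.96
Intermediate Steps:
q(a, K) = a + a² - 3*K (q(a, K) = (a² - 3*K) + a = a + a² - 3*K)
(-333 + 53)/(((-39 + 7*(3 + q(0, 3)))/(455 - 269))) = (-333 + 53)/(((-39 + 7*(3 + (0 + 0² - 3*3)))/(455 - 269))) = -280*186/(-39 + 7*(3 + (0 + 0 - 9))) = -280*186/(-39 + 7*(3 - 9)) = -280*186/(-39 + 7*(-6)) = -280*186/(-39 - 42) = -280/((-81*1/186)) = -280/(-27/62) = -280*(-62/27) = 17360/27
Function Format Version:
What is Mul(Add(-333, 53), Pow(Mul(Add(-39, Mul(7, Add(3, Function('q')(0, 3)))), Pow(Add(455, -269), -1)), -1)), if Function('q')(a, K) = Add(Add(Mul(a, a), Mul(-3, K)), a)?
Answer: Rational(17360, 27) ≈ 642.96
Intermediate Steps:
Function('q')(a, K) = Add(a, Pow(a, 2), Mul(-3, K)) (Function('q')(a, K) = Add(Add(Pow(a, 2), Mul(-3, K)), a) = Add(a, Pow(a, 2), Mul(-3, K)))
Mul(Add(-333, 53), Pow(Mul(Add(-39, Mul(7, Add(3, Function('q')(0, 3)))), Pow(Add(455, -269), -1)), -1)) = Mul(Add(-333, 53), Pow(Mul(Add(-39, Mul(7, Add(3, Add(0, Pow(0, 2), Mul(-3, 3))))), Pow(Add(455, -269), -1)), -1)) = Mul(-280, Pow(Mul(Add(-39, Mul(7, Add(3, Add(0, 0, -9)))), Pow(186, -1)), -1)) = Mul(-280, Pow(Mul(Add(-39, Mul(7, Add(3, -9))), Rational(1, 186)), -1)) = Mul(-280, Pow(Mul(Add(-39, Mul(7, -6)), Rational(1, 186)), -1)) = Mul(-280, Pow(Mul(Add(-39, -42), Rational(1, 186)), -1)) = Mul(-280, Pow(Mul(-81, Rational(1, 186)), -1)) = Mul(-280, Pow(Rational(-27, 62), -1)) = Mul(-280, Rational(-62, 27)) = Rational(17360, 27)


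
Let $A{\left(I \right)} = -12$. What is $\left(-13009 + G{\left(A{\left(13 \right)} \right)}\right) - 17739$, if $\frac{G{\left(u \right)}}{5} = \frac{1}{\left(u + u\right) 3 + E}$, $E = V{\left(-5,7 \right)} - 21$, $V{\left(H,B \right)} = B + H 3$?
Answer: $- \frac{3105553}{101} \approx -30748.0$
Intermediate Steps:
$V{\left(H,B \right)} = B + 3 H$
$E = -29$ ($E = \left(7 + 3 \left(-5\right)\right) - 21 = \left(7 - 15\right) - 21 = -8 - 21 = -29$)
$G{\left(u \right)} = \frac{5}{-29 + 6 u}$ ($G{\left(u \right)} = \frac{5}{\left(u + u\right) 3 - 29} = \frac{5}{2 u 3 - 29} = \frac{5}{6 u - 29} = \frac{5}{-29 + 6 u}$)
$\left(-13009 + G{\left(A{\left(13 \right)} \right)}\right) - 17739 = \left(-13009 + \frac{5}{-29 + 6 \left(-12\right)}\right) - 17739 = \left(-13009 + \frac{5}{-29 - 72}\right) - 17739 = \left(-13009 + \frac{5}{-101}\right) - 17739 = \left(-13009 + 5 \left(- \frac{1}{101}\right)\right) - 17739 = \left(-13009 - \frac{5}{101}\right) - 17739 = - \frac{1313914}{101} - 17739 = - \frac{3105553}{101}$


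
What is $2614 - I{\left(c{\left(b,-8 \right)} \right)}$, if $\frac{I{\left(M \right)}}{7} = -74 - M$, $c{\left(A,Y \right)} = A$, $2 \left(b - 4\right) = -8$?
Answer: $3132$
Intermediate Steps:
$b = 0$ ($b = 4 + \frac{1}{2} \left(-8\right) = 4 - 4 = 0$)
$I{\left(M \right)} = -518 - 7 M$ ($I{\left(M \right)} = 7 \left(-74 - M\right) = -518 - 7 M$)
$2614 - I{\left(c{\left(b,-8 \right)} \right)} = 2614 - \left(-518 - 0\right) = 2614 - \left(-518 + 0\right) = 2614 - -518 = 2614 + 518 = 3132$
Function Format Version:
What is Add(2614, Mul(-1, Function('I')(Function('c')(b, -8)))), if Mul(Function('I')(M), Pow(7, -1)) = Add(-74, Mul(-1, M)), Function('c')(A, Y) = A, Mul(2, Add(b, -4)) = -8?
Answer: 3132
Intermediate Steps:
b = 0 (b = Add(4, Mul(Rational(1, 2), -8)) = Add(4, -4) = 0)
Function('I')(M) = Add(-518, Mul(-7, M)) (Function('I')(M) = Mul(7, Add(-74, Mul(-1, M))) = Add(-518, Mul(-7, M)))
Add(2614, Mul(-1, Function('I')(Function('c')(b, -8)))) = Add(2614, Mul(-1, Add(-518, Mul(-7, 0)))) = Add(2614, Mul(-1, Add(-518, 0))) = Add(2614, Mul(-1, -518)) = Add(2614, 518) = 3132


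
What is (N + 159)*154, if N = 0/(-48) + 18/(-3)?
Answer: 23562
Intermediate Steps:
N = -6 (N = 0*(-1/48) + 18*(-⅓) = 0 - 6 = -6)
(N + 159)*154 = (-6 + 159)*154 = 153*154 = 23562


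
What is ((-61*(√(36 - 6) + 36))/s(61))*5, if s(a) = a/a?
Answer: -10980 - 305*√30 ≈ -12651.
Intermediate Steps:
s(a) = 1
((-61*(√(36 - 6) + 36))/s(61))*5 = (-61*(√(36 - 6) + 36)/1)*5 = (-61*(√30 + 36)*1)*5 = (-61*(36 + √30)*1)*5 = ((-2196 - 61*√30)*1)*5 = (-2196 - 61*√30)*5 = -10980 - 305*√30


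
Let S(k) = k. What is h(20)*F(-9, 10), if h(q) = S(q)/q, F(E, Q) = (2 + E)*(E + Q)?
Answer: -7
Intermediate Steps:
h(q) = 1 (h(q) = q/q = 1)
h(20)*F(-9, 10) = 1*((-9)**2 + 2*(-9) + 2*10 - 9*10) = 1*(81 - 18 + 20 - 90) = 1*(-7) = -7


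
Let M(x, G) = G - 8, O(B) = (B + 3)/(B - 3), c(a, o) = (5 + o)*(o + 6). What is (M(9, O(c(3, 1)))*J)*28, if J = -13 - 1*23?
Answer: 89712/13 ≈ 6900.9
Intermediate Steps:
c(a, o) = (5 + o)*(6 + o)
J = -36 (J = -13 - 23 = -36)
O(B) = (3 + B)/(-3 + B)
M(x, G) = -8 + G
(M(9, O(c(3, 1)))*J)*28 = ((-8 + (3 + (30 + 1**2 + 11*1))/(-3 + (30 + 1**2 + 11*1)))*(-36))*28 = ((-8 + (3 + (30 + 1 + 11))/(-3 + (30 + 1 + 11)))*(-36))*28 = ((-8 + (3 + 42)/(-3 + 42))*(-36))*28 = ((-8 + 45/39)*(-36))*28 = ((-8 + (1/39)*45)*(-36))*28 = ((-8 + 15/13)*(-36))*28 = -89/13*(-36)*28 = (3204/13)*28 = 89712/13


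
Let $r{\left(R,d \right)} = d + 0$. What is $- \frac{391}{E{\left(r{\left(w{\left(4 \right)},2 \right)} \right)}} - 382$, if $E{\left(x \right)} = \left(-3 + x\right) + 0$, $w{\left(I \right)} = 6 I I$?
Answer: $9$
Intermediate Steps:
$w{\left(I \right)} = 6 I^{2}$
$r{\left(R,d \right)} = d$
$E{\left(x \right)} = -3 + x$
$- \frac{391}{E{\left(r{\left(w{\left(4 \right)},2 \right)} \right)}} - 382 = - \frac{391}{-3 + 2} - 382 = - \frac{391}{-1} - 382 = \left(-391\right) \left(-1\right) - 382 = 391 - 382 = 9$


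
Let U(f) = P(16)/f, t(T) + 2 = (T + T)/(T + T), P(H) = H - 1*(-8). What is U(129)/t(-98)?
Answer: -8/43 ≈ -0.18605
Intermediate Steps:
P(H) = 8 + H (P(H) = H + 8 = 8 + H)
t(T) = -1 (t(T) = -2 + (T + T)/(T + T) = -2 + (2*T)/((2*T)) = -2 + (2*T)*(1/(2*T)) = -2 + 1 = -1)
U(f) = 24/f (U(f) = (8 + 16)/f = 24/f)
U(129)/t(-98) = (24/129)/(-1) = (24*(1/129))*(-1) = (8/43)*(-1) = -8/43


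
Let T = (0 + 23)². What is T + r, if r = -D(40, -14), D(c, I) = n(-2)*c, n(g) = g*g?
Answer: 369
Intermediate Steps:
n(g) = g²
T = 529 (T = 23² = 529)
D(c, I) = 4*c (D(c, I) = (-2)²*c = 4*c)
r = -160 (r = -4*40 = -1*160 = -160)
T + r = 529 - 160 = 369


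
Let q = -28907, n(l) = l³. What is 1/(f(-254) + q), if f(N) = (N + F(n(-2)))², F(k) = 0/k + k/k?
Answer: 1/35102 ≈ 2.8488e-5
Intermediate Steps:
F(k) = 1 (F(k) = 0 + 1 = 1)
f(N) = (1 + N)² (f(N) = (N + 1)² = (1 + N)²)
1/(f(-254) + q) = 1/((1 - 254)² - 28907) = 1/((-253)² - 28907) = 1/(64009 - 28907) = 1/35102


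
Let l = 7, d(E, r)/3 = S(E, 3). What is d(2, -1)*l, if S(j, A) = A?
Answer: 63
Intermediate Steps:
d(E, r) = 9 (d(E, r) = 3*3 = 9)
d(2, -1)*l = 9*7 = 63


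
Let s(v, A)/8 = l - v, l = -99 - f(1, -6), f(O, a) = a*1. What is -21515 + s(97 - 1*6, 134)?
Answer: -22987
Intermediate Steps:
f(O, a) = a
l = -93 (l = -99 - 1*(-6) = -99 + 6 = -93)
s(v, A) = -744 - 8*v (s(v, A) = 8*(-93 - v) = -744 - 8*v)
-21515 + s(97 - 1*6, 134) = -21515 + (-744 - 8*(97 - 1*6)) = -21515 + (-744 - 8*(97 - 6)) = -21515 + (-744 - 8*91) = -21515 + (-744 - 728) = -21515 - 1472 = -22987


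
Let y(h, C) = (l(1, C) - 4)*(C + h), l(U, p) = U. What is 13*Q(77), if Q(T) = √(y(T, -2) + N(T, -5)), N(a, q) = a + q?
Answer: 39*I*√17 ≈ 160.8*I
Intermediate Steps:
y(h, C) = -3*C - 3*h (y(h, C) = (1 - 4)*(C + h) = -3*(C + h) = -3*C - 3*h)
Q(T) = √(1 - 2*T) (Q(T) = √((-3*(-2) - 3*T) + (T - 5)) = √((6 - 3*T) + (-5 + T)) = √(1 - 2*T))
13*Q(77) = 13*√(1 - 2*77) = 13*√(1 - 154) = 13*√(-153) = 13*(3*I*√17) = 39*I*√17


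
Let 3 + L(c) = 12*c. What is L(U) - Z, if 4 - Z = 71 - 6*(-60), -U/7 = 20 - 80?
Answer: 5464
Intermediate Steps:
U = 420 (U = -7*(20 - 80) = -7*(-60) = 420)
L(c) = -3 + 12*c
Z = -427 (Z = 4 - (71 - 6*(-60)) = 4 - (71 + 360) = 4 - 1*431 = 4 - 431 = -427)
L(U) - Z = (-3 + 12*420) - 1*(-427) = (-3 + 5040) + 427 = 5037 + 427 = 5464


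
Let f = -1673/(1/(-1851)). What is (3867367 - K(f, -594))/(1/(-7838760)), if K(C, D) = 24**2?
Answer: -30310846619160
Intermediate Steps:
f = 3096723 (f = -1673/(-1/1851) = -1673*(-1851) = 3096723)
K(C, D) = 576
(3867367 - K(f, -594))/(1/(-7838760)) = (3867367 - 1*576)/(1/(-7838760)) = (3867367 - 576)/(-1/7838760) = 3866791*(-7838760) = -30310846619160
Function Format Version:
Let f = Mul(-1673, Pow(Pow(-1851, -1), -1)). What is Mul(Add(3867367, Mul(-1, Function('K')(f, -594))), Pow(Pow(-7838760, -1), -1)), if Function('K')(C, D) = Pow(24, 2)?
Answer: -30310846619160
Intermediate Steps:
f = 3096723 (f = Mul(-1673, Pow(Rational(-1, 1851), -1)) = Mul(-1673, -1851) = 3096723)
Function('K')(C, D) = 576
Mul(Add(3867367, Mul(-1, Function('K')(f, -594))), Pow(Pow(-7838760, -1), -1)) = Mul(Add(3867367, Mul(-1, 576)), Pow(Pow(-7838760, -1), -1)) = Mul(Add(3867367, -576), Pow(Rational(-1, 7838760), -1)) = Mul(3866791, -7838760) = -30310846619160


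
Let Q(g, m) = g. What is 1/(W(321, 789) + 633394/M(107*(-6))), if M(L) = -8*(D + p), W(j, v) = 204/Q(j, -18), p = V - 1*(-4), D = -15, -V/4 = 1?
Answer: 6420/33890659 ≈ 0.00018943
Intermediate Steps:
V = -4 (V = -4*1 = -4)
p = 0 (p = -4 - 1*(-4) = -4 + 4 = 0)
W(j, v) = 204/j
M(L) = 120 (M(L) = -8*(-15 + 0) = -8*(-15) = 120)
1/(W(321, 789) + 633394/M(107*(-6))) = 1/(204/321 + 633394/120) = 1/(204*(1/321) + 633394*(1/120)) = 1/(68/107 + 316697/60) = 1/(33890659/6420) = 6420/33890659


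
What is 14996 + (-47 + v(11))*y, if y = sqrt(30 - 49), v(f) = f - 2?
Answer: 14996 - 38*I*sqrt(19) ≈ 14996.0 - 165.64*I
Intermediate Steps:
v(f) = -2 + f
y = I*sqrt(19) (y = sqrt(-19) = I*sqrt(19) ≈ 4.3589*I)
14996 + (-47 + v(11))*y = 14996 + (-47 + (-2 + 11))*(I*sqrt(19)) = 14996 + (-47 + 9)*(I*sqrt(19)) = 14996 - 38*I*sqrt(19)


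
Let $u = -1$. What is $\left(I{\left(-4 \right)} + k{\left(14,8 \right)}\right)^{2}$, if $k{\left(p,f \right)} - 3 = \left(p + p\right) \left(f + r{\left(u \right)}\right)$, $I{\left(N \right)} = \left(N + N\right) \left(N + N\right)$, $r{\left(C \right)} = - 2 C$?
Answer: $120409$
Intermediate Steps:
$I{\left(N \right)} = 4 N^{2}$ ($I{\left(N \right)} = 2 N 2 N = 4 N^{2}$)
$k{\left(p,f \right)} = 3 + 2 p \left(2 + f\right)$ ($k{\left(p,f \right)} = 3 + \left(p + p\right) \left(f - -2\right) = 3 + 2 p \left(f + 2\right) = 3 + 2 p \left(2 + f\right)$)
$\left(I{\left(-4 \right)} + k{\left(14,8 \right)}\right)^{2} = \left(4 \left(-4\right)^{2} + \left(3 + 4 \cdot 14 + 2 \cdot 8 \cdot 14\right)\right)^{2} = \left(4 \cdot 16 + \left(3 + 56 + 224\right)\right)^{2} = \left(64 + 283\right)^{2} = 347^{2} = 120409$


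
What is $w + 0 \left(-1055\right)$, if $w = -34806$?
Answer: $-34806$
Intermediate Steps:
$w + 0 \left(-1055\right) = -34806 + 0 \left(-1055\right) = -34806 + 0 = -34806$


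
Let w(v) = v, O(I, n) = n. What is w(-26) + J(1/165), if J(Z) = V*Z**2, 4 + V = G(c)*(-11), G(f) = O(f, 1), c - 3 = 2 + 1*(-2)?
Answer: -47191/1815 ≈ -26.001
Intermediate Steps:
c = 3 (c = 3 + (2 + 1*(-2)) = 3 + (2 - 2) = 3 + 0 = 3)
G(f) = 1
V = -15 (V = -4 + 1*(-11) = -4 - 11 = -15)
J(Z) = -15*Z**2
w(-26) + J(1/165) = -26 - 15*(1/165)**2 = -26 - 15*1/27225 = -26 - 1/1815 = -47191/1815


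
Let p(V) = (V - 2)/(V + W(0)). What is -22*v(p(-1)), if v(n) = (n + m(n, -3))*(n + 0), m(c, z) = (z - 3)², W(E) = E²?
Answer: -2574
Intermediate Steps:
m(c, z) = (-3 + z)²
p(V) = (-2 + V)/V (p(V) = (V - 2)/(V + 0²) = (-2 + V)/(V + 0) = (-2 + V)/V)
v(n) = n*(36 + n) (v(n) = (n + (-3 - 3)²)*(n + 0) = (n + (-6)²)*n = (n + 36)*n = (36 + n)*n = n*(36 + n))
-22*v(p(-1)) = -22*(-2 - 1)/(-1)*(36 + (-2 - 1)/(-1)) = -22*(-1*(-3))*(36 - 1*(-3)) = -66*(36 + 3) = -66*39 = -22*117 = -2574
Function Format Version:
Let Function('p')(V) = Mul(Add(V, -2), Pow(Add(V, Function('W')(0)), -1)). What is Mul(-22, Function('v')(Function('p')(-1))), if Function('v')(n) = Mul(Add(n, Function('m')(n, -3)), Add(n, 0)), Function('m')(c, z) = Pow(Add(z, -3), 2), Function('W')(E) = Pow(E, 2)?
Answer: -2574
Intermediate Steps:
Function('m')(c, z) = Pow(Add(-3, z), 2)
Function('p')(V) = Mul(Pow(V, -1), Add(-2, V)) (Function('p')(V) = Mul(Add(V, -2), Pow(Add(V, Pow(0, 2)), -1)) = Mul(Add(-2, V), Pow(Add(V, 0), -1)) = Mul(Add(-2, V), Pow(V, -1)) = Mul(Pow(V, -1), Add(-2, V)))
Function('v')(n) = Mul(n, Add(36, n)) (Function('v')(n) = Mul(Add(n, Pow(Add(-3, -3), 2)), Add(n, 0)) = Mul(Add(n, Pow(-6, 2)), n) = Mul(Add(n, 36), n) = Mul(Add(36, n), n) = Mul(n, Add(36, n)))
Mul(-22, Function('v')(Function('p')(-1))) = Mul(-22, Mul(Mul(Pow(-1, -1), Add(-2, -1)), Add(36, Mul(Pow(-1, -1), Add(-2, -1))))) = Mul(-22, Mul(Mul(-1, -3), Add(36, Mul(-1, -3)))) = Mul(-22, Mul(3, Add(36, 3))) = Mul(-22, Mul(3, 39)) = Mul(-22, 117) = -2574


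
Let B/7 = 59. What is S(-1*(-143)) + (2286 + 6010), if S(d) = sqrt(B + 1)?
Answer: 8296 + 3*sqrt(46) ≈ 8316.3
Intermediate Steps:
B = 413 (B = 7*59 = 413)
S(d) = 3*sqrt(46) (S(d) = sqrt(413 + 1) = sqrt(414) = 3*sqrt(46))
S(-1*(-143)) + (2286 + 6010) = 3*sqrt(46) + (2286 + 6010) = 3*sqrt(46) + 8296 = 8296 + 3*sqrt(46)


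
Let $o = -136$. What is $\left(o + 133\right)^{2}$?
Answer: $9$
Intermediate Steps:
$\left(o + 133\right)^{2} = \left(-136 + 133\right)^{2} = \left(-3\right)^{2} = 9$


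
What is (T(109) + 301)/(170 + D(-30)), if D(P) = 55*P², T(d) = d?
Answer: 41/4967 ≈ 0.0082545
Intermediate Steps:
(T(109) + 301)/(170 + D(-30)) = (109 + 301)/(170 + 55*(-30)²) = 410/(170 + 55*900) = 410/(170 + 49500) = 410/49670 = 410*(1/49670) = 41/4967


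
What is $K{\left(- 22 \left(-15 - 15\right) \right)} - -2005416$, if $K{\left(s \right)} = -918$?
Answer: $2004498$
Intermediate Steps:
$K{\left(- 22 \left(-15 - 15\right) \right)} - -2005416 = -918 - -2005416 = -918 + 2005416 = 2004498$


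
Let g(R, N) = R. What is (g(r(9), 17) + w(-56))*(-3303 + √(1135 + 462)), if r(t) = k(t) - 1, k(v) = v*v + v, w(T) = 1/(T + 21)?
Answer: -10285542/35 + 3114*√1597/35 ≈ -2.9032e+5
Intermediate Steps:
w(T) = 1/(21 + T)
k(v) = v + v² (k(v) = v² + v = v + v²)
r(t) = -1 + t*(1 + t) (r(t) = t*(1 + t) - 1 = -1 + t*(1 + t))
(g(r(9), 17) + w(-56))*(-3303 + √(1135 + 462)) = ((-1 + 9*(1 + 9)) + 1/(21 - 56))*(-3303 + √(1135 + 462)) = ((-1 + 9*10) + 1/(-35))*(-3303 + √1597) = ((-1 + 90) - 1/35)*(-3303 + √1597) = (89 - 1/35)*(-3303 + √1597) = 3114*(-3303 + √1597)/35 = -10285542/35 + 3114*√1597/35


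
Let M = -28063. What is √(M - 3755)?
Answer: I*√31818 ≈ 178.38*I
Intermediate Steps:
√(M - 3755) = √(-28063 - 3755) = √(-31818) = I*√31818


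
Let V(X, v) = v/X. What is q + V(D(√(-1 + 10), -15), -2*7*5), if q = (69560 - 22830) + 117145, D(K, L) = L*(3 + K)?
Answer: 1474882/9 ≈ 1.6388e+5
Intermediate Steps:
q = 163875 (q = 46730 + 117145 = 163875)
q + V(D(√(-1 + 10), -15), -2*7*5) = 163875 + (-2*7*5)/((-15*(3 + √(-1 + 10)))) = 163875 + (-14*5)/((-15*(3 + √9))) = 163875 - 70*(-1/(15*(3 + 3))) = 163875 - 70/((-15*6)) = 163875 - 70/(-90) = 163875 - 70*(-1/90) = 163875 + 7/9 = 1474882/9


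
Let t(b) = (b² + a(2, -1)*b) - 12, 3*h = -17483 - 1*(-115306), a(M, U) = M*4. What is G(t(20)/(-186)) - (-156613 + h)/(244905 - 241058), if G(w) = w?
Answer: 3492806/119257 ≈ 29.288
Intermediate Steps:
a(M, U) = 4*M
h = 97823/3 (h = (-17483 - 1*(-115306))/3 = (-17483 + 115306)/3 = (⅓)*97823 = 97823/3 ≈ 32608.)
t(b) = -12 + b² + 8*b (t(b) = (b² + (4*2)*b) - 12 = (b² + 8*b) - 12 = -12 + b² + 8*b)
G(t(20)/(-186)) - (-156613 + h)/(244905 - 241058) = (-12 + 20² + 8*20)/(-186) - (-156613 + 97823/3)/(244905 - 241058) = (-12 + 400 + 160)*(-1/186) - (-372016)/(3*3847) = 548*(-1/186) - (-372016)/(3*3847) = -274/93 - 1*(-372016/11541) = -274/93 + 372016/11541 = 3492806/119257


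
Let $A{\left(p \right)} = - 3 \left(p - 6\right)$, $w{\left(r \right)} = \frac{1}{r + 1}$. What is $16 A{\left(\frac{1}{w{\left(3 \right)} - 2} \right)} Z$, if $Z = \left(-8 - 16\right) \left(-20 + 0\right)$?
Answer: $\frac{1059840}{7} \approx 1.5141 \cdot 10^{5}$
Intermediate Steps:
$w{\left(r \right)} = \frac{1}{1 + r}$
$Z = 480$ ($Z = \left(-24\right) \left(-20\right) = 480$)
$A{\left(p \right)} = 18 - 3 p$ ($A{\left(p \right)} = - 3 \left(-6 + p\right) = 18 - 3 p$)
$16 A{\left(\frac{1}{w{\left(3 \right)} - 2} \right)} Z = 16 \left(18 - \frac{3}{\frac{1}{1 + 3} - 2}\right) 480 = 16 \left(18 - \frac{3}{\frac{1}{4} - 2}\right) 480 = 16 \left(18 - \frac{3}{- \frac{7}{4}}\right) 480 = 16 \left(18 - - \frac{12}{7}\right) 480 = 16 \left(18 + \frac{12}{7}\right) 480 = 16 \cdot \frac{138}{7} \cdot 480 = \frac{2208}{7} \cdot 480 = \frac{1059840}{7}$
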